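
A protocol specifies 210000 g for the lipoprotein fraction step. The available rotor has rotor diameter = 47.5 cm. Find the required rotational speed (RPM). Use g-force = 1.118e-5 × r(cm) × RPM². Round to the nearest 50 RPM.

28100 RPM

r = 47.5 / 2 = 23.75 cm
RCF = 1.118 × 10⁻⁵ × r × N²
210,000 = 1.118 × 10⁻⁵ × 23.75 × N²
N² = 210,000 / (26.5525 × 10⁻⁵) = 790,885,981
N ≈ √790,885,981 ≈ 28,122.7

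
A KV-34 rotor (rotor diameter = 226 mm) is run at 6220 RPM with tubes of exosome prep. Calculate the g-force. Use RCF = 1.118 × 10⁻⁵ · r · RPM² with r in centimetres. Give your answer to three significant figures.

r = 226 mm / 2 = 113 mm = 11.3 cm
RCF = 1.118 × 10⁻⁵ × 11.3 × (6220)² = 1.118 × 10⁻⁵ × 11.3 × 38,688,400 ≈ 4,887.7 × g

4890 g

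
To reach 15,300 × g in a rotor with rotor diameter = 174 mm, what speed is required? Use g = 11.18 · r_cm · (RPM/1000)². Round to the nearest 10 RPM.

≈ 12540 RPM

r = 174 mm / 2 = 87 mm = 8.7 cm
RCF = 11.18 × r × (N/1000)²
15,300 = 11.18 × 8.7 × (N/1000)²
(N/1000)² = 15,300 / 97.266 = 157.3006
N = 1000 × √157.3006 ≈ 12,542.0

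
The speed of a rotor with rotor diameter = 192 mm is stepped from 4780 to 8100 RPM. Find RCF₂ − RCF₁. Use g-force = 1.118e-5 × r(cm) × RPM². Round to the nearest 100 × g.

r = 192 mm / 2 = 96 mm = 9.6 cm
RCF₁ = 1.118 × 10⁻⁵ × 9.6 × (4780)² = 1.118 × 10⁻⁵ × 9.6 × 22,848,400 ≈ 2,452.3 × g
RCF₂ = 1.118 × 10⁻⁵ × 9.6 × (8100)² = 1.118 × 10⁻⁵ × 9.6 × 65,610,000 ≈ 7,041.8 × g
Increase = 7,041.8 − 2,452.3 = 4,589.5

≈ 4600 ×g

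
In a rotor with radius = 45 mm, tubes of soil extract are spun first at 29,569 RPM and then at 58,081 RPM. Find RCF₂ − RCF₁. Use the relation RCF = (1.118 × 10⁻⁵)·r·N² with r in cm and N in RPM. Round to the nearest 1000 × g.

≈ 126000 x g

r = 45 mm = 4.5 cm
RCF₁ = 1.118 × 10⁻⁵ × 4.5 × (29569)² = 1.118 × 10⁻⁵ × 4.5 × 874,325,761 ≈ 43,987.3 × g
RCF₂ = 1.118 × 10⁻⁵ × 4.5 × (58081)² = 1.118 × 10⁻⁵ × 4.5 × 3,373,402,561 ≈ 169,715.9 × g
Increase = 169,715.9 − 43,987.3 = 125,728.6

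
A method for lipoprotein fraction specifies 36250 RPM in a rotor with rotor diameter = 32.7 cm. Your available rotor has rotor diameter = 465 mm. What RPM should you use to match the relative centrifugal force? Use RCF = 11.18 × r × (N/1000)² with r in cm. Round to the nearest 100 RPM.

30400 RPM

Original rotor: r = 32.7 / 2 = 16.35 cm
RCF_original = 11.18 × 16.35 × (36.25)² = 11.18 × 16.35 × 1,314.0625 ≈ 240,201.4 × g
Your rotor: r = 465 mm / 2 = 232.5 mm = 23.25 cm
240,201.4 = 11.18 × 23.25 × (N/1000)²
(N/1000)² = 240,201.4 / 259.935 = 924.0826
N = 1000 × √924.0826 ≈ 30,398.7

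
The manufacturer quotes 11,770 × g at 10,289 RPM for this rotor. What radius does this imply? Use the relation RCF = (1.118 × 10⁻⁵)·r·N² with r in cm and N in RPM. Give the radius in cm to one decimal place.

RCF = 1.118 × 10⁻⁵ × r × N²
11770 = 1.118 × 10⁻⁵ × r × (10289)²
r = 11770 / (1.118 × 10⁻⁵ × 105,863,521) = 11770 / 1183.554 ≈ 9.945 cm

≈ 9.9 cm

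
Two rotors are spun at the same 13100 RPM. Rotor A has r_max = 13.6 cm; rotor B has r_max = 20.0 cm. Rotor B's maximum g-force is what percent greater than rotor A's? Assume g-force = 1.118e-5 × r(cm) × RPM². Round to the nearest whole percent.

At equal RPM, RCF scales linearly with r: ratio = 20.0 / 13.6 = 1.4706.
So rotor B delivers 47.1% more g-force.

47%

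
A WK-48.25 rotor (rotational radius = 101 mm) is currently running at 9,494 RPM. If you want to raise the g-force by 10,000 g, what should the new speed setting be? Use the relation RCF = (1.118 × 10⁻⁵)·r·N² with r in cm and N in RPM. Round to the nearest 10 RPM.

13370 RPM

r = 101 mm = 10.1 cm
Current RCF = 1.118 × 10⁻⁵ × 10.1 × (9494)² = 1.118 × 10⁻⁵ × 10.1 × 90,136,036 ≈ 10,178 × g
Target RCF = 10,178 + 10,000 = 20,178 × g
N² = 20,178 / (11.2918 × 10⁻⁵) = 178,696,045
N ≈ √178,696,045 ≈ 13,367.7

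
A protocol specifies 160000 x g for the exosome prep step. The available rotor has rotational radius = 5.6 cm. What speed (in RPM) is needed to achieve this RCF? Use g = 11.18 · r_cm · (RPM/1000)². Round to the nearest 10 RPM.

N ≈ 50550 RPM

160,000 = 11.18 × 5.6 × (N/1000)²
(N/1000)² = 160,000 / 62.608 = 2555.584
N = 1000 × √2555.584 ≈ 50,552.8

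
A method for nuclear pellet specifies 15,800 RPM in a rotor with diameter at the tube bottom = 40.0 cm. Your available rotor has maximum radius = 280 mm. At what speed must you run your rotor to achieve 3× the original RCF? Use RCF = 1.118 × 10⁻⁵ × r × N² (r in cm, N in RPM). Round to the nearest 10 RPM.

Original rotor: r = 40.0 / 2 = 20 cm
RCF_original = 1.118 × 10⁻⁵ × 20 × (15800)² = 1.118 × 10⁻⁵ × 20 × 249,640,000 ≈ 55,819.5 × g
Target RCF = 3 × 55,819.5 ≈ 167,458.5 × g
Your rotor: r = 280 mm = 28.0 cm
167,458.5 = 1.118 × 10⁻⁵ × 28 × N²
N² = 167,458.5 / (31.304 × 10⁻⁵) = 534,942,819
N ≈ √534,942,819 ≈ 23,128.8

23130 RPM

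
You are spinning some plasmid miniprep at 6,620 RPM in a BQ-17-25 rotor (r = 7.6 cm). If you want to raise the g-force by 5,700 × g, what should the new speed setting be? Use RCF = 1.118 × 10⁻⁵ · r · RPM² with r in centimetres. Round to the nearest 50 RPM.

≈ 10550 RPM

Current RCF = 1.118 × 10⁻⁵ × 7.6 × (6620)² = 1.118 × 10⁻⁵ × 7.6 × 43,824,400 ≈ 3,723.7 × g
Target RCF = 3,723.7 + 5,700 = 9,423.7 × g
N² = 9,423.7 / (8.4968 × 10⁻⁵) = 110,908,813
N ≈ √110,908,813 ≈ 10,531.3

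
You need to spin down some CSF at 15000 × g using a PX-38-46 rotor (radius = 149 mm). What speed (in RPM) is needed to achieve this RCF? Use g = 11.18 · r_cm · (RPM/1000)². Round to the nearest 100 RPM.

r = 149 mm = 14.9 cm
15,000 = 11.18 × 14.9 × (N/1000)²
(N/1000)² = 15,000 / 166.582 = 90.04574
N = 1000 × √90.04574 ≈ 9,489.2

N ≈ 9500 RPM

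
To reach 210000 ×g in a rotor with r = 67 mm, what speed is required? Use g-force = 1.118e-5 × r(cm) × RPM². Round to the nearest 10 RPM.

N ≈ 52950 RPM

r = 67 mm = 6.7 cm
210,000 = 1.118 × 10⁻⁵ × 6.7 × N²
N² = 210,000 / (7.4906 × 10⁻⁵) = 2,803,513,737
N ≈ √2,803,513,737 ≈ 52,948.2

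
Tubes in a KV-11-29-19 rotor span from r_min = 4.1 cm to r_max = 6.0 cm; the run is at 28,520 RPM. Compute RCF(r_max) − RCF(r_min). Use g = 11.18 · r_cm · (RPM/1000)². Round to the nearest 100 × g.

RCF_max = 11.18 × 6 × (28.52)² = 11.18 × 6 × 813.3904 ≈ 54,562.2 × g
RCF_min = 11.18 × 4.1 × (28.52)² = 11.18 × 4.1 × 813.3904 ≈ 37,284.2 × g
ΔRCF = 54,562.2 − 37,284.2 = 17,278

17300 × g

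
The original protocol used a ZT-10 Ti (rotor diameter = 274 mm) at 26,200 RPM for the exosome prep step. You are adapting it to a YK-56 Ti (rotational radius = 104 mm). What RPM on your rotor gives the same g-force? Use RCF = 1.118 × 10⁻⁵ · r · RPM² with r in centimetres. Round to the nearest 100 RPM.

30100 RPM

Original rotor: r = 274 mm / 2 = 137 mm = 13.7 cm
RCF = 1.118 × 10⁻⁵ × r × N²
RCF_original = 1.118 × 10⁻⁵ × 13.7 × (26200)² = 1.118 × 10⁻⁵ × 13.7 × 686,440,000 ≈ 105,139.3 × g
Your rotor: r = 104 mm = 10.4 cm
105,139.3 = 1.118 × 10⁻⁵ × 10.4 × N²
N² = 105,139.3 / (11.6272 × 10⁻⁵) = 904,252,959
N ≈ √904,252,959 ≈ 30,070.8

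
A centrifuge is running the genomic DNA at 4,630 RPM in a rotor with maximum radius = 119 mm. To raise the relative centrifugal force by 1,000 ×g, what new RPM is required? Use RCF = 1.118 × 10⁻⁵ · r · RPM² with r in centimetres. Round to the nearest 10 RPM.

r = 119 mm = 11.9 cm
Current RCF = 1.118 × 10⁻⁵ × 11.9 × (4630)² = 1.118 × 10⁻⁵ × 11.9 × 21,436,900 ≈ 2,852 × g
Target RCF = 2,852 + 1,000 = 3,852 × g
N² = 3,852 / (13.3042 × 10⁻⁵) = 28,953,263
N ≈ √28,953,263 ≈ 5,380.8

N₂ ≈ 5380 RPM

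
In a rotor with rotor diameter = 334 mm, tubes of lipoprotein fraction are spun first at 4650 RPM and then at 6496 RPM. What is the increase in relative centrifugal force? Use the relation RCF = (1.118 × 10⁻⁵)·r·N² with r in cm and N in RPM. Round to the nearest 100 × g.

r = 334 mm / 2 = 167 mm = 16.7 cm
RCF₁ = 1.118 × 10⁻⁵ × 16.7 × (4650)² = 1.118 × 10⁻⁵ × 16.7 × 21,622,500 ≈ 4,037.1 × g
RCF₂ = 1.118 × 10⁻⁵ × 16.7 × (6496)² = 1.118 × 10⁻⁵ × 16.7 × 42,198,016 ≈ 7,878.6 × g
Increase = 7,878.6 − 4,037.1 = 3,841.5

≈ 3800 × g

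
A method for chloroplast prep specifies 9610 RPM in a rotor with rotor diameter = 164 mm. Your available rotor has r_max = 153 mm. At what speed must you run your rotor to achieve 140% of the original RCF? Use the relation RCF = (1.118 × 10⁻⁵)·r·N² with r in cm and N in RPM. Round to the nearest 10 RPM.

Original rotor: r = 164 mm / 2 = 82 mm = 8.2 cm
RCF_original = 1.118 × 10⁻⁵ × 8.2 × (9610)² = 1.118 × 10⁻⁵ × 8.2 × 92,352,100 ≈ 8,466.5 × g
Target RCF = 1.4 × 8,466.5 ≈ 11,853.1 × g
Your rotor: r = 153 mm = 15.3 cm
11,853.1 = 1.118 × 10⁻⁵ × 15.3 × N²
N² = 11,853.1 / (17.1054 × 10⁻⁵) = 69,294,492
N ≈ √69,294,492 ≈ 8,324.3

≈ 8320 RPM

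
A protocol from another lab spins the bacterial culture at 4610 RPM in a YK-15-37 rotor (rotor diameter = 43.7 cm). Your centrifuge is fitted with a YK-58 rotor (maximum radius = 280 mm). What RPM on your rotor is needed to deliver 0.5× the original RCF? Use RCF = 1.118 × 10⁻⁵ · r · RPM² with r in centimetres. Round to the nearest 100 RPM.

Original rotor: r = 43.7 / 2 = 21.85 cm
RCF_original = 1.118 × 10⁻⁵ × 21.85 × (4610)² = 1.118 × 10⁻⁵ × 21.85 × 21,252,100 ≈ 5,191.5 × g
Target RCF = 0.5 × 5,191.5 ≈ 2,595.8 × g
Your rotor: r = 280 mm = 28.0 cm
2,595.8 = 1.118 × 10⁻⁵ × 28 × N²
N² = 2,595.8 / (31.304 × 10⁻⁵) = 8,292,231
N ≈ √8,292,231 ≈ 2,879.6

≈ 2900 RPM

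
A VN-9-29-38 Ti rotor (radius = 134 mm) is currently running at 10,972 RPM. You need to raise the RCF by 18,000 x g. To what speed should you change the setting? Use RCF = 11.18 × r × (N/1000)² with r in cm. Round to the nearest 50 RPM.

N₂ ≈ 15500 RPM

r = 134 mm = 13.4 cm
Current RCF = 11.18 × 13.4 × (10.972)² = 11.18 × 13.4 × 120.384784 ≈ 18,035.1 × g
Target RCF = 18,035.1 + 18,000 = 36,035.1 × g
(N/1000)² = 36,035.1 / 149.812 = 240.5355
N = 1000 × √240.5355 ≈ 15,509.2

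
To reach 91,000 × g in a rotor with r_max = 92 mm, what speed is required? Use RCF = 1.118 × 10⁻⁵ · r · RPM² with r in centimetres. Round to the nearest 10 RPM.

r = 92 mm = 9.2 cm
91,000 = 1.118 × 10⁻⁵ × 9.2 × N²
N² = 91,000 / (10.2856 × 10⁻⁵) = 884,732,053
N ≈ √884,732,053 ≈ 29,744.4

N ≈ 29740 RPM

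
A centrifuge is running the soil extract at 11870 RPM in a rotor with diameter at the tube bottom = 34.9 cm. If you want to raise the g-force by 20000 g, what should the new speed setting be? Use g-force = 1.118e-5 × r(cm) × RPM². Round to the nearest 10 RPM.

15600 RPM

r = 34.9 / 2 = 17.45 cm
Current RCF = 1.118 × 10⁻⁵ × 17.45 × (11870)² = 1.118 × 10⁻⁵ × 17.45 × 140,896,900 ≈ 27,487.7 × g
Target RCF = 27,487.7 + 20,000 = 47,487.7 × g
N² = 47,487.7 / (19.5091 × 10⁻⁵) = 243,413,074
N ≈ √243,413,074 ≈ 15,601.7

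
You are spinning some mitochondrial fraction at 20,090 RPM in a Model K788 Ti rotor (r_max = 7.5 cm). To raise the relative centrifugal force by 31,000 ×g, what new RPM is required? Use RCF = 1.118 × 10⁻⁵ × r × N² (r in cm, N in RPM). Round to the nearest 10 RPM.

Current RCF = 1.118 × 10⁻⁵ × 7.5 × (20090)² = 1.118 × 10⁻⁵ × 7.5 × 403,608,100 ≈ 33,842.5 × g
Target RCF = 33,842.5 + 31,000 = 64,842.5 × g
N² = 64,842.5 / (8.385 × 10⁻⁵) = 773,315,444
N ≈ √773,315,444 ≈ 27,808.5

N₂ ≈ 27810 RPM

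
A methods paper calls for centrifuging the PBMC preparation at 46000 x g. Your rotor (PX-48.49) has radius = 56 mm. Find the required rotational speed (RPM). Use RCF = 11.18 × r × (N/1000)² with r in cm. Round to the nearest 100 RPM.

N ≈ 27100 RPM

r = 56 mm = 5.6 cm
RCF = 11.18 × r × (N/1000)²
46,000 = 11.18 × 5.6 × (N/1000)²
(N/1000)² = 46,000 / 62.608 = 734.7304
N = 1000 × √734.7304 ≈ 27,105.9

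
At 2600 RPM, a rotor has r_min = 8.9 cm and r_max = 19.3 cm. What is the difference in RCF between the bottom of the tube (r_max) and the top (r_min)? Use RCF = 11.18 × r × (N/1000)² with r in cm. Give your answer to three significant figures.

ΔRCF = 11.18 × (r_max − r_min) × (N/1000)² = 11.18 × 10.4 × 6.76 ≈ 786

≈ 786 g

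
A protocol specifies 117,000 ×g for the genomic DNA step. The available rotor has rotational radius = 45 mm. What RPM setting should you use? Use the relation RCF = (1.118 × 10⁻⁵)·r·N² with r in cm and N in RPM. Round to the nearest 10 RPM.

r = 45 mm = 4.5 cm
RCF = 1.118 × 10⁻⁵ × r × N²
117,000 = 1.118 × 10⁻⁵ × 4.5 × N²
N² = 117,000 / (5.031 × 10⁻⁵) = 2,325,581,395
N ≈ √2,325,581,395 ≈ 48,224.3

48220 RPM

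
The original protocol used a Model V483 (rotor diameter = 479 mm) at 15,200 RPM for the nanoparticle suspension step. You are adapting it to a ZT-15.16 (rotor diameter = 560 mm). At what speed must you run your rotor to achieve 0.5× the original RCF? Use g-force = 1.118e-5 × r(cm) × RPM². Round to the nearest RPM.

9940 RPM

Original rotor: r = 479 mm / 2 = 239.5 mm = 23.95 cm
RCF_original = 1.118 × 10⁻⁵ × 23.95 × (15200)² = 1.118 × 10⁻⁵ × 23.95 × 231,040,000 ≈ 61,863.5 × g
Target RCF = 0.5 × 61,863.5 ≈ 30,931.8 × g
Your rotor: r = 560 mm / 2 = 280 mm = 28 cm
30,931.8 = 1.118 × 10⁻⁵ × 28 × N²
N² = 30,931.8 / (31.304 × 10⁻⁵) = 98,811,015
N ≈ √98,811,015 ≈ 9,940.4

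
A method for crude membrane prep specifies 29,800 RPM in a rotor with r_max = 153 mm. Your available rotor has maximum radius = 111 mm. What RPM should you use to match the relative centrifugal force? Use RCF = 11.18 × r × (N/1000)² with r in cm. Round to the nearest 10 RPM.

Original rotor: r = 153 mm = 15.3 cm
RCF_original = 11.18 × 15.3 × (29.8)² = 11.18 × 15.3 × 888.04 ≈ 151,902.8 × g
Your rotor: r = 111 mm = 11.1 cm
151,902.8 = 11.18 × 11.1 × (N/1000)²
(N/1000)² = 151,902.8 / 124.098 = 1224.055
N = 1000 × √1224.055 ≈ 34,986.5

≈ 34990 RPM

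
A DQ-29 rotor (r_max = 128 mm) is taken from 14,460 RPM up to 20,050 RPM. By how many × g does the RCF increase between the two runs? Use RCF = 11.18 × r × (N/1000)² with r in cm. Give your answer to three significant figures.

27600 × g

r = 128 mm = 12.8 cm
RCF₁ = 11.18 × 12.8 × (14.46)² = 11.18 × 12.8 × 209.0916 ≈ 29,921.8 × g
RCF₂ = 11.18 × 12.8 × (20.05)² = 11.18 × 12.8 × 402.0025 ≈ 57,528.2 × g
Increase = 57,528.2 − 29,921.8 = 27,606.4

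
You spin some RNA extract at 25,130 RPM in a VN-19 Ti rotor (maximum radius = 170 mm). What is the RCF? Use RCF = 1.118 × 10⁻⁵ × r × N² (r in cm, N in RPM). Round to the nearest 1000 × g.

r = 170 mm = 17.0 cm
RCF = 1.118 × 10⁻⁵ × 17 × (25130)² = 1.118 × 10⁻⁵ × 17 × 631,516,900 ≈ 120,026.1 × g

≈ 120000 × g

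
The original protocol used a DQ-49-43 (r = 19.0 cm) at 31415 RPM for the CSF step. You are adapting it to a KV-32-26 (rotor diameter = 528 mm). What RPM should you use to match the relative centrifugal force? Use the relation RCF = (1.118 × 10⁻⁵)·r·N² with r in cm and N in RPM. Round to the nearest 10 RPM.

≈ 26650 RPM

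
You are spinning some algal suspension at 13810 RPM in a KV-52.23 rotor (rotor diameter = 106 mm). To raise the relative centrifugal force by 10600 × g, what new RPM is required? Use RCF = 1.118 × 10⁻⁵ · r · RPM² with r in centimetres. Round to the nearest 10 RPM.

r = 106 mm / 2 = 53 mm = 5.3 cm
Current RCF = 1.118 × 10⁻⁵ × 5.3 × (13810)² = 1.118 × 10⁻⁵ × 5.3 × 190,716,100 ≈ 11,300.7 × g
Target RCF = 11,300.7 + 10,600 = 21,900.7 × g
N² = 21,900.7 / (5.9254 × 10⁻⁵) = 369,607,115
N ≈ √369,607,115 ≈ 19,225.2

N₂ ≈ 19230 RPM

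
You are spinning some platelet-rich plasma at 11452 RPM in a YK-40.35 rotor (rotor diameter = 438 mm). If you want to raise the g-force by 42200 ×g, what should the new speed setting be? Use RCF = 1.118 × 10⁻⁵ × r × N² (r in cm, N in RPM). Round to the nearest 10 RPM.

N₂ ≈ 17420 RPM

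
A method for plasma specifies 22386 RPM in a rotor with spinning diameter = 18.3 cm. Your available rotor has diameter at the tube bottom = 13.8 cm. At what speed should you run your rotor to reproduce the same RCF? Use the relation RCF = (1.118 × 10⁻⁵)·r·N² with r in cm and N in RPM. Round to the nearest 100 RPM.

Original rotor: r = 18.3 / 2 = 9.15 cm
RCF_original = 1.118 × 10⁻⁵ × 9.15 × (22386)² = 1.118 × 10⁻⁵ × 9.15 × 501,132,996 ≈ 51,264.4 × g
Your rotor: r = 13.8 / 2 = 6.9 cm
51,264.4 = 1.118 × 10⁻⁵ × 6.9 × N²
N² = 51,264.4 / (7.7142 × 10⁻⁵) = 664,545,902
N ≈ √664,545,902 ≈ 25,778.8

≈ 25800 RPM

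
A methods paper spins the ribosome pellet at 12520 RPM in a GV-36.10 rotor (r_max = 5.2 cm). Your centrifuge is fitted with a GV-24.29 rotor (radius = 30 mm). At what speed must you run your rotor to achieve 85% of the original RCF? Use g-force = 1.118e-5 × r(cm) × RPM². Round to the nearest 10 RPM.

RCF_original = 1.118 × 10⁻⁵ × 5.2 × (12520)² = 1.118 × 10⁻⁵ × 5.2 × 156,750,400 ≈ 9,112.8 × g
Target RCF = 0.85 × 9,112.8 ≈ 7,745.9 × g
Your rotor: r = 30 mm = 3.0 cm
7,745.9 = 1.118 × 10⁻⁵ × 3 × N²
N² = 7,745.9 / (3.354 × 10⁻⁵) = 230,945,140
N ≈ √230,945,140 ≈ 15,196.9

≈ 15200 RPM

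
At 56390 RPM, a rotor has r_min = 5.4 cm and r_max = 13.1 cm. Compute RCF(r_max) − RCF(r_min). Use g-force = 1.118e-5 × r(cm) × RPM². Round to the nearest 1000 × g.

ΔRCF ≈ 274000 x g

ΔRCF = 1.118 × 10⁻⁵ × (r_max − r_min) × N² = 1.118 × 10⁻⁵ × 7.7 × 3,179,832,100 ≈ 273,739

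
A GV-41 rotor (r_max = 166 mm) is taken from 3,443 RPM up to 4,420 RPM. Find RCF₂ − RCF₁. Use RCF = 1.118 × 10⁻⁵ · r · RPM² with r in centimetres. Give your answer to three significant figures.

≈ 1430 g

r = 166 mm = 16.6 cm
RCF₁ = 1.118 × 10⁻⁵ × 16.6 × (3443)² = 1.118 × 10⁻⁵ × 16.6 × 11,854,249 ≈ 2,200 × g
RCF₂ = 1.118 × 10⁻⁵ × 16.6 × (4420)² = 1.118 × 10⁻⁵ × 16.6 × 19,536,400 ≈ 3,625.7 × g
Increase = 3,625.7 − 2,200 = 1,425.7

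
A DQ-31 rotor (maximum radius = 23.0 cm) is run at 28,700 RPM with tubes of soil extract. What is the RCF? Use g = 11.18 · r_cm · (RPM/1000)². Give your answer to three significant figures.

≈ 212000 g

RCF = 11.18 × r × (N/1000)²
RCF = 11.18 × 23 × (28.7)² = 11.18 × 23 × 823.69 ≈ 211,803.6 × g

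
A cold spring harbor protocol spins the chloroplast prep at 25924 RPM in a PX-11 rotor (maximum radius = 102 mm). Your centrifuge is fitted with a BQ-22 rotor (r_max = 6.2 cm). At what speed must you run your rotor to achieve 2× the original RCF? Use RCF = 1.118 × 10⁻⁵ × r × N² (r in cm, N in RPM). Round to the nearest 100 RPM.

≈ 47000 RPM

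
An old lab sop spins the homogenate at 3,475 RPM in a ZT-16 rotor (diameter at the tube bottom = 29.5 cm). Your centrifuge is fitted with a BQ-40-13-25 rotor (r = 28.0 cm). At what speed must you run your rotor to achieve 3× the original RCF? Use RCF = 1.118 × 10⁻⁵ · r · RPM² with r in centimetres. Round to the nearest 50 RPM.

≈ 4350 RPM

Original rotor: r = 29.5 / 2 = 14.75 cm
RCF = 1.118 × 10⁻⁵ × r × N²
RCF_original = 1.118 × 10⁻⁵ × 14.75 × (3475)² = 1.118 × 10⁻⁵ × 14.75 × 12,075,625 ≈ 1,991.3 × g
Target RCF = 3 × 1,991.3 ≈ 5,973.9 × g
5,973.9 = 1.118 × 10⁻⁵ × 28 × N²
N² = 5,973.9 / (31.304 × 10⁻⁵) = 19,083,504
N ≈ √19,083,504 ≈ 4,368.5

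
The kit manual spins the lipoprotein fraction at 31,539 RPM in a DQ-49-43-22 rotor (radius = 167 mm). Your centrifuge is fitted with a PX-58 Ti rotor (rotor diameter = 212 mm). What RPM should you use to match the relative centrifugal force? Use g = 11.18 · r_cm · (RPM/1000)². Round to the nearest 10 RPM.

Original rotor: r = 167 mm = 16.7 cm
RCF_original = 11.18 × 16.7 × (31.539)² = 11.18 × 16.7 × 994.708521 ≈ 185,718 × g
Your rotor: r = 212 mm / 2 = 106 mm = 10.6 cm
185,718 = 11.18 × 10.6 × (N/1000)²
(N/1000)² = 185,718 / 118.508 = 1567.135
N = 1000 × √1567.135 ≈ 39,587.1

≈ 39590 RPM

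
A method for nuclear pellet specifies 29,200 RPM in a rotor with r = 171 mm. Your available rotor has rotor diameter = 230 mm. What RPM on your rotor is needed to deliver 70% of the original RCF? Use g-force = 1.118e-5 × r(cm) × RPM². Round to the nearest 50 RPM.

≈ 29800 RPM

Original rotor: r = 171 mm = 17.1 cm
RCF = 1.118 × 10⁻⁵ × r × N²
RCF_original = 1.118 × 10⁻⁵ × 17.1 × (29200)² = 1.118 × 10⁻⁵ × 17.1 × 852,640,000 ≈ 163,006 × g
Target RCF = 0.7 × 163,006 ≈ 114,104.2 × g
Your rotor: r = 230 mm / 2 = 115 mm = 11.5 cm
114,104.2 = 1.118 × 10⁻⁵ × 11.5 × N²
N² = 114,104.2 / (12.857 × 10⁻⁵) = 887,486,972
N ≈ √887,486,972 ≈ 29,790.7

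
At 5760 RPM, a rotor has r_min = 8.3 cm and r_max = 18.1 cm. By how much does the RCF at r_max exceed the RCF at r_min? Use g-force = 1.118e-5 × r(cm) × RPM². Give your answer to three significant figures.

ΔRCF ≈ 3640 g

ΔRCF = 1.118 × 10⁻⁵ × (r_max − r_min) × N² = 1.118 × 10⁻⁵ × 9.8 × 33,177,600 ≈ 3,635.1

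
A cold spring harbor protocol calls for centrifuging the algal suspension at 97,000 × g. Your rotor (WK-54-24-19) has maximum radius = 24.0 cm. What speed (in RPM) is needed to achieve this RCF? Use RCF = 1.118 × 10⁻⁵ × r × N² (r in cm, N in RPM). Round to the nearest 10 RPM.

≈ 19010 RPM

97,000 = 1.118 × 10⁻⁵ × 24 × N²
N² = 97,000 / (26.832 × 10⁻⁵) = 361,508,646
N ≈ √361,508,646 ≈ 19,013.4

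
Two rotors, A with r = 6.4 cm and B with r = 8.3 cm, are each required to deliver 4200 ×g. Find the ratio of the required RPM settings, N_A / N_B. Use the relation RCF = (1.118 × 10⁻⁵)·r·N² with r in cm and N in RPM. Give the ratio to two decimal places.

1.14

At fixed RCF, N ∝ 1/√r, so N_A/N_B = √(r_B/r_A) = √(8.3/6.4) = √1.296875 = 1.1388.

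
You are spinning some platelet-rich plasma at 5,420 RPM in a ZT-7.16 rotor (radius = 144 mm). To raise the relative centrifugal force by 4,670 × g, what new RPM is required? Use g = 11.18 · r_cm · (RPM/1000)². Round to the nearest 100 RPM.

N₂ ≈ 7600 RPM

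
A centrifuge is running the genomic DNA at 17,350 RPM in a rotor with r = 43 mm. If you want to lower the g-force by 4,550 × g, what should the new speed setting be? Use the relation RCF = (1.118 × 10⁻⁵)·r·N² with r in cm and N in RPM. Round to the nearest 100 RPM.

≈ 14400 RPM

r = 43 mm = 4.3 cm
Current RCF = 1.118 × 10⁻⁵ × 4.3 × (17350)² = 1.118 × 10⁻⁵ × 4.3 × 301,022,500 ≈ 14,471.4 × g
Target RCF = 14,471.4 − 4,550 = 9,921.4 × g
N² = 9,921.4 / (4.8074 × 10⁻⁵) = 206,377,668
N ≈ √206,377,668 ≈ 14,365.9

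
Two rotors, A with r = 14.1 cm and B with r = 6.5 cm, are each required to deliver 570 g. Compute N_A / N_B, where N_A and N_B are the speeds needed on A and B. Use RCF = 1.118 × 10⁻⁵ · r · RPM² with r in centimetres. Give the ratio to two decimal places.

0.68

At fixed RCF, N ∝ 1/√r, so N_A/N_B = √(r_B/r_A) = √(6.5/14.1) = √0.460993 = 0.6790.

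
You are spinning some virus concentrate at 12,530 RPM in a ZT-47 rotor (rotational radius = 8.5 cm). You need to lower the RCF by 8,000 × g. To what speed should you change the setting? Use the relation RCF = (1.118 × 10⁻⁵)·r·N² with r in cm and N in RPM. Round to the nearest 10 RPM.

≈ 8530 RPM

Current RCF = 1.118 × 10⁻⁵ × 8.5 × (12530)² = 1.118 × 10⁻⁵ × 8.5 × 157,000,900 ≈ 14,919.8 × g
Target RCF = 14,919.8 − 8,000 = 6,919.8 × g
N² = 6,919.8 / (9.503 × 10⁻⁵) = 72,817,005
N ≈ √72,817,005 ≈ 8,533.3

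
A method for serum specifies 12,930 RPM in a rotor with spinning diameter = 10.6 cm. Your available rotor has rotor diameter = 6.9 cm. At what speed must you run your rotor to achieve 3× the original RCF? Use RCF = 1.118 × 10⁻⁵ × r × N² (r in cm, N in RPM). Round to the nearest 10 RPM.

Original rotor: r = 10.6 / 2 = 5.3 cm
RCF_original = 1.118 × 10⁻⁵ × 5.3 × (12930)² = 1.118 × 10⁻⁵ × 5.3 × 167,184,900 ≈ 9,906.4 × g
Target RCF = 3 × 9,906.4 ≈ 29,719.2 × g
Your rotor: r = 6.9 / 2 = 3.45 cm
29,719.2 = 1.118 × 10⁻⁵ × 3.45 × N²
N² = 29,719.2 / (3.8571 × 10⁻⁵) = 770,506,339
N ≈ √770,506,339 ≈ 27,758.0

≈ 27760 RPM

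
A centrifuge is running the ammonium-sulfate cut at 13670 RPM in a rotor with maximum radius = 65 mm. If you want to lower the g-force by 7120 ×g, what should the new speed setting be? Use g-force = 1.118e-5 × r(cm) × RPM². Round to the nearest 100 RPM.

r = 65 mm = 6.5 cm
Current RCF = 1.118 × 10⁻⁵ × 6.5 × (13670)² = 1.118 × 10⁻⁵ × 6.5 × 186,868,900 ≈ 13,579.8 × g
Target RCF = 13,579.8 − 7,120 = 6,459.8 × g
N² = 6,459.8 / (7.267 × 10⁻⁵) = 88,892,253
N ≈ √88,892,253 ≈ 9,428.3

N₂ ≈ 9400 RPM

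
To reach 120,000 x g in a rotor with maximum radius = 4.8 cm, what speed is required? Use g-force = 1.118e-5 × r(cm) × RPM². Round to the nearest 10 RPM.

120,000 = 1.118 × 10⁻⁵ × 4.8 × N²
N² = 120,000 / (5.3664 × 10⁻⁵) = 2,236,135,957
N ≈ √2,236,135,957 ≈ 47,287.8

N ≈ 47290 RPM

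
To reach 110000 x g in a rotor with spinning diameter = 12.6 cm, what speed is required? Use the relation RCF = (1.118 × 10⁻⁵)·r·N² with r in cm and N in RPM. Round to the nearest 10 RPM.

r = 12.6 / 2 = 6.3 cm
110,000 = 1.118 × 10⁻⁵ × 6.3 × N²
N² = 110,000 / (7.0434 × 10⁻⁵) = 1,561,745,748
N ≈ √1,561,745,748 ≈ 39,518.9

N ≈ 39520 RPM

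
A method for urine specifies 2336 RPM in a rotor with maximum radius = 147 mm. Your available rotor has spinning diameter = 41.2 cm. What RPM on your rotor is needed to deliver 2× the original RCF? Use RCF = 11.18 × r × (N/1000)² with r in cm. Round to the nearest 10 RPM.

≈ 2790 RPM

Original rotor: r = 147 mm = 14.7 cm
RCF_original = 11.18 × 14.7 × (2.336)² = 11.18 × 14.7 × 5.456896 ≈ 896.8 × g
Target RCF = 2 × 896.8 ≈ 1,793.6 × g
Your rotor: r = 41.2 / 2 = 20.6 cm
1,793.6 = 11.18 × 20.6 × (N/1000)²
(N/1000)² = 1,793.6 / 230.308 = 7.787832
N = 1000 × √7.787832 ≈ 2,790.7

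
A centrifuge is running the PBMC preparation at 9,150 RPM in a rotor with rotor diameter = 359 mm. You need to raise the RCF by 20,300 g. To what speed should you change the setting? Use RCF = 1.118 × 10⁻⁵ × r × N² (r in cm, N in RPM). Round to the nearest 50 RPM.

13600 RPM

r = 359 mm / 2 = 179.5 mm = 17.95 cm
Current RCF = 1.118 × 10⁻⁵ × 17.95 × (9150)² = 1.118 × 10⁻⁵ × 17.95 × 83,722,500 ≈ 16,801.5 × g
Target RCF = 16,801.5 + 20,300 = 37,101.5 × g
N² = 37,101.5 / (20.0681 × 10⁻⁵) = 184,877,990
N ≈ √184,877,990 ≈ 13,597.0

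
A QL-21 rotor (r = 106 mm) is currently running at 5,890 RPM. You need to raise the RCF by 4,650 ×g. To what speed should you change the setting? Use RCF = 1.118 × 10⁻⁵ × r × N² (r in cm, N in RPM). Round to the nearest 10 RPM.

≈ 8600 RPM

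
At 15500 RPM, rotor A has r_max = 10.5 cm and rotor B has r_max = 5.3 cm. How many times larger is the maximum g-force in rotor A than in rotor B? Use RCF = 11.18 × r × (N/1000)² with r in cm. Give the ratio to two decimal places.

At fixed N, RCF ∝ r, so RCF_A/RCF_B = r_A/r_B = 10.5 / 5.3 = 1.9811.

1.98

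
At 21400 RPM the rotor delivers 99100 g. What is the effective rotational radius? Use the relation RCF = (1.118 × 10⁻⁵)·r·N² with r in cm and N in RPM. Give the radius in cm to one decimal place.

RCF = 1.118 × 10⁻⁵ × r × N²
99100 = 1.118 × 10⁻⁵ × r × (21400)²
r = 99100 / (1.118 × 10⁻⁵ × 457,960,000) = 99100 / 5119.993 ≈ 19.355 cm

≈ 19.4 cm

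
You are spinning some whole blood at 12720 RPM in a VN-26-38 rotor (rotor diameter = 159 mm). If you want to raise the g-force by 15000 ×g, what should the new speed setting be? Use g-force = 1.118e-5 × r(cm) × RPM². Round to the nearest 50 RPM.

18200 RPM

r = 159 mm / 2 = 79.5 mm = 7.95 cm
Current RCF = 1.118 × 10⁻⁵ × 7.95 × (12720)² = 1.118 × 10⁻⁵ × 7.95 × 161,798,400 ≈ 14,380.8 × g
Target RCF = 14,380.8 + 15,000 = 29,380.8 × g
N² = 29,380.8 / (8.8881 × 10⁻⁵) = 330,563,337
N ≈ √330,563,337 ≈ 18,181.4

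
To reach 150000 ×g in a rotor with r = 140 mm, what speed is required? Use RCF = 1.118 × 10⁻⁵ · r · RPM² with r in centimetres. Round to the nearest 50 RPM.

r = 140 mm = 14.0 cm
RCF = 1.118 × 10⁻⁵ × r × N²
150,000 = 1.118 × 10⁻⁵ × 14 × N²
N² = 150,000 / (15.652 × 10⁻⁵) = 958,343,982
N ≈ √958,343,982 ≈ 30,957.1

≈ 30950 RPM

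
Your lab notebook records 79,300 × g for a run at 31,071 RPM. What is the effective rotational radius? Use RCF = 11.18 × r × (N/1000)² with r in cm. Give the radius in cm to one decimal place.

≈ 7.3 cm

79300 = 11.18 × r × (31.071)²
r = 79300 / (11.18 × 965.407041) = 79300 / 10793.25 ≈ 7.347 cm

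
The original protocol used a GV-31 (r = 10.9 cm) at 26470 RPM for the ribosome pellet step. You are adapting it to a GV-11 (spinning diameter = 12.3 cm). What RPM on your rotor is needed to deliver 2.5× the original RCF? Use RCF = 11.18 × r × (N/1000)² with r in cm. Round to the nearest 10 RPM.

55720 RPM

RCF_original = 11.18 × 10.9 × (26.47)² = 11.18 × 10.9 × 700.6609 ≈ 85,383.9 × g
Target RCF = 2.5 × 85,383.9 ≈ 213,459.8 × g
Your rotor: r = 12.3 / 2 = 6.15 cm
213,459.8 = 11.18 × 6.15 × (N/1000)²
(N/1000)² = 213,459.8 / 68.757 = 3104.554
N = 1000 × √3104.554 ≈ 55,718.5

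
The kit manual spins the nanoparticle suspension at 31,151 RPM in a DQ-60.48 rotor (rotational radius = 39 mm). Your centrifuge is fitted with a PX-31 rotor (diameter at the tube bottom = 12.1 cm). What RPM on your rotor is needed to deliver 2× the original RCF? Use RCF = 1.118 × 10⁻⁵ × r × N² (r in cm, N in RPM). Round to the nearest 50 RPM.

Original rotor: r = 39 mm = 3.9 cm
RCF = 1.118 × 10⁻⁵ × r × N²
RCF_original = 1.118 × 10⁻⁵ × 3.9 × (31151)² = 1.118 × 10⁻⁵ × 3.9 × 970,384,801 ≈ 42,310.7 × g
Target RCF = 2 × 42,310.7 ≈ 84,621.4 × g
Your rotor: r = 12.1 / 2 = 6.05 cm
84,621.4 = 1.118 × 10⁻⁵ × 6.05 × N²
N² = 84,621.4 / (6.7639 × 10⁻⁵) = 1,251,074,084
N ≈ √1,251,074,084 ≈ 35,370.5

35350 RPM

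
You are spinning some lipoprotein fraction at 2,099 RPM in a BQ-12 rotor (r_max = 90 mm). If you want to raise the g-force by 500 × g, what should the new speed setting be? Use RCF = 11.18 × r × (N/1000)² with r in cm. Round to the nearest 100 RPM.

r = 90 mm = 9.0 cm
Current RCF = 11.18 × 9 × (2.099)² = 11.18 × 9 × 4.405801 ≈ 443.3 × g
Target RCF = 443.3 + 500 = 943.3 × g
(N/1000)² = 943.3 / 100.62 = 9.374876
N = 1000 × √9.374876 ≈ 3,061.8

N₂ ≈ 3100 RPM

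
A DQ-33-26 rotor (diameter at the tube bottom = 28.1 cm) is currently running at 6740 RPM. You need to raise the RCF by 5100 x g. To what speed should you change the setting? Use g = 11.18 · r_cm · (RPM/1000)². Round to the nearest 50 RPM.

N₂ ≈ 8850 RPM

r = 28.1 / 2 = 14.05 cm
Current RCF = 11.18 × 14.05 × (6.74)² = 11.18 × 14.05 × 45.4276 ≈ 7,135.7 × g
Target RCF = 7,135.7 + 5,100 = 12,235.7 × g
(N/1000)² = 12,235.7 / 157.079 = 77.8952
N = 1000 × √77.8952 ≈ 8,825.8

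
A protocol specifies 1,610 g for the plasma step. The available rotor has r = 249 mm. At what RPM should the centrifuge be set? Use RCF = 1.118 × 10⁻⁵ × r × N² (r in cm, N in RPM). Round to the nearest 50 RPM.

≈ 2400 RPM

r = 249 mm = 24.9 cm
1,610 = 1.118 × 10⁻⁵ × 24.9 × N²
N² = 1,610 / (27.8382 × 10⁻⁵) = 5,783,420
N ≈ √5,783,420 ≈ 2,404.9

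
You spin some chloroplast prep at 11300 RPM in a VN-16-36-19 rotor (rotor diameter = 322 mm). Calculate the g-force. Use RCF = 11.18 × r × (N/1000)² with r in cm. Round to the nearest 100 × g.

r = 322 mm / 2 = 161 mm = 16.1 cm
RCF = 11.18 × 16.1 × (11.3)² = 11.18 × 16.1 × 127.69 ≈ 22,983.9 × g

≈ 23000 x g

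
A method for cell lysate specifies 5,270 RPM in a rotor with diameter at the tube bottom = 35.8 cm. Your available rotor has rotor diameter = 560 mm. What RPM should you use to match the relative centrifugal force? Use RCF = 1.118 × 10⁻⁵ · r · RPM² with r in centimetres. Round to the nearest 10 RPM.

Original rotor: r = 35.8 / 2 = 17.9 cm
RCF = 1.118 × 10⁻⁵ × r × N²
RCF_original = 1.118 × 10⁻⁵ × 17.9 × (5270)² = 1.118 × 10⁻⁵ × 17.9 × 27,772,900 ≈ 5,558 × g
Your rotor: r = 560 mm / 2 = 280 mm = 28 cm
5,558 = 1.118 × 10⁻⁵ × 28 × N²
N² = 5,558 / (31.304 × 10⁻⁵) = 17,754,919
N ≈ √17,754,919 ≈ 4,213.7

4210 RPM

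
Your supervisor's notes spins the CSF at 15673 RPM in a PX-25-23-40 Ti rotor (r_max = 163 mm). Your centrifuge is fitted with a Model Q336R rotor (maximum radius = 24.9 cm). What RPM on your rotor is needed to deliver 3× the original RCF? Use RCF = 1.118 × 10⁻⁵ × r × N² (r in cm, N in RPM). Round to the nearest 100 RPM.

Original rotor: r = 163 mm = 16.3 cm
RCF_original = 1.118 × 10⁻⁵ × 16.3 × (15673)² = 1.118 × 10⁻⁵ × 16.3 × 245,642,929 ≈ 44,764.5 × g
Target RCF = 3 × 44,764.5 ≈ 134,293.5 × g
134,293.5 = 1.118 × 10⁻⁵ × 24.9 × N²
N² = 134,293.5 / (27.8382 × 10⁻⁵) = 482,407,268
N ≈ √482,407,268 ≈ 21,963.8

22000 RPM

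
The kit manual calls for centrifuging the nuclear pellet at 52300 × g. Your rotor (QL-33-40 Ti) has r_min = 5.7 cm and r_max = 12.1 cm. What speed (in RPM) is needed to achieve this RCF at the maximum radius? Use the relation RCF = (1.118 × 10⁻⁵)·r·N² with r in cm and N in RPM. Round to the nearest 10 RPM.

N ≈ 19660 RPM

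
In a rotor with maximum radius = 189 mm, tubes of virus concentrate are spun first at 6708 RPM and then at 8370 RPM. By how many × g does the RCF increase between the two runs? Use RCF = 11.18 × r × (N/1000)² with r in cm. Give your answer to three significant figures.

r = 189 mm = 18.9 cm
RCF₁ = 11.18 × 18.9 × (6.708)² = 11.18 × 18.9 × 44.997264 ≈ 9,508 × g
RCF₂ = 11.18 × 18.9 × (8.37)² = 11.18 × 18.9 × 70.0569 ≈ 14,803.2 × g
Increase = 14,803.2 − 9,508 = 5,295.2

5300 × g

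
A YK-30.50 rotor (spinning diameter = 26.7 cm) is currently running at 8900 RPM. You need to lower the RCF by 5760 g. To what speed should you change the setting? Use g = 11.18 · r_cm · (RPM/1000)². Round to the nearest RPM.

N₂ ≈ 6373 RPM

r = 26.7 / 2 = 13.35 cm
Current RCF = 11.18 × 13.35 × (8.9)² = 11.18 × 13.35 × 79.21 ≈ 11,822.3 × g
Target RCF = 11,822.3 − 5,760 = 6,062.3 × g
(N/1000)² = 6,062.3 / 149.253 = 40.61761
N = 1000 × √40.61761 ≈ 6,373.2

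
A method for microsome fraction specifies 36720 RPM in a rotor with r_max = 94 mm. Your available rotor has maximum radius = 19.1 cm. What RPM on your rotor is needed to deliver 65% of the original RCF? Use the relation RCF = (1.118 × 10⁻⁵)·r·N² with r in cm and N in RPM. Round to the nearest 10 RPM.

Original rotor: r = 94 mm = 9.4 cm
RCF_original = 1.118 × 10⁻⁵ × 9.4 × (36720)² = 1.118 × 10⁻⁵ × 9.4 × 1,348,358,400 ≈ 141,701.7 × g
Target RCF = 0.65 × 141,701.7 ≈ 92,106.1 × g
92,106.1 = 1.118 × 10⁻⁵ × 19.1 × N²
N² = 92,106.1 / (21.3538 × 10⁻⁵) = 431,333,533
N ≈ √431,333,533 ≈ 20,768.6

≈ 20770 RPM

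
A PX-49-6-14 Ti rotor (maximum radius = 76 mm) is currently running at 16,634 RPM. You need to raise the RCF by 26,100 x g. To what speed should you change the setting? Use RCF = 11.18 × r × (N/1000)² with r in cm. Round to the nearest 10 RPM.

r = 76 mm = 7.6 cm
Current RCF = 11.18 × 7.6 × (16.634)² = 11.18 × 7.6 × 276.689956 ≈ 23,509.8 × g
Target RCF = 23,509.8 + 26,100 = 49,609.8 × g
(N/1000)² = 49,609.8 / 84.968 = 583.8645
N = 1000 × √583.8645 ≈ 24,163.3

N₂ ≈ 24160 RPM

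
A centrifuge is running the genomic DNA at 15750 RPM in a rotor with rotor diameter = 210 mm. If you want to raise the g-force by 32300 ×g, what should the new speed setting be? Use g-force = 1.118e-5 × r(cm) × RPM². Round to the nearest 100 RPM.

r = 210 mm / 2 = 105 mm = 10.5 cm
Current RCF = 1.118 × 10⁻⁵ × 10.5 × (15750)² = 1.118 × 10⁻⁵ × 10.5 × 248,062,500 ≈ 29,120.1 × g
Target RCF = 29,120.1 + 32,300 = 61,420.1 × g
N² = 61,420.1 / (11.739 × 10⁻⁵) = 523,214,073
N ≈ √523,214,073 ≈ 22,873.9

22900 RPM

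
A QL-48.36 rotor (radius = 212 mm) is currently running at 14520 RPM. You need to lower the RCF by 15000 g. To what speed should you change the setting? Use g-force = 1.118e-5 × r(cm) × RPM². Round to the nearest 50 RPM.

r = 212 mm = 21.2 cm
Current RCF = 1.118 × 10⁻⁵ × 21.2 × (14520)² = 1.118 × 10⁻⁵ × 21.2 × 210,830,400 ≈ 49,970.2 × g
Target RCF = 49,970.2 − 15,000 = 34,970.2 × g
N² = 34,970.2 / (23.7016 × 10⁻⁵) = 147,543,626
N ≈ √147,543,626 ≈ 12,146.8

12150 RPM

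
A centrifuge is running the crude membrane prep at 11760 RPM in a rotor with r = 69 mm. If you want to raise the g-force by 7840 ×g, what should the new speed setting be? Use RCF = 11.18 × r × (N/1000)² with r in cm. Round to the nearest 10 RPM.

15490 RPM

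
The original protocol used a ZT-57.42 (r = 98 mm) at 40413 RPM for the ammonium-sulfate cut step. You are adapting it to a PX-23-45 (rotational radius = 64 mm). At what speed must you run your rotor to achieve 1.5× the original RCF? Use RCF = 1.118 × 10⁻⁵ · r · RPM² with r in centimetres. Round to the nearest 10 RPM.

61250 RPM

Original rotor: r = 98 mm = 9.8 cm
RCF = 1.118 × 10⁻⁵ × r × N²
RCF_original = 1.118 × 10⁻⁵ × 9.8 × (40413)² = 1.118 × 10⁻⁵ × 9.8 × 1,633,210,569 ≈ 178,941.1 × g
Target RCF = 1.5 × 178,941.1 ≈ 268,411.7 × g
Your rotor: r = 64 mm = 6.4 cm
268,411.7 = 1.118 × 10⁻⁵ × 6.4 × N²
N² = 268,411.7 / (7.1552 × 10⁻⁵) = 3,751,281,585
N ≈ √3,751,281,585 ≈ 61,247.7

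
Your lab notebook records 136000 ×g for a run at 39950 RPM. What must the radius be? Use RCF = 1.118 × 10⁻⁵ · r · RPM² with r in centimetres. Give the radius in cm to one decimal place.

r ≈ 7.6 cm

136000 = 1.118 × 10⁻⁵ × r × (39950)²
r = 136000 / (1.118 × 10⁻⁵ × 1,596,002,500) = 136000 / 17843.31 ≈ 7.622 cm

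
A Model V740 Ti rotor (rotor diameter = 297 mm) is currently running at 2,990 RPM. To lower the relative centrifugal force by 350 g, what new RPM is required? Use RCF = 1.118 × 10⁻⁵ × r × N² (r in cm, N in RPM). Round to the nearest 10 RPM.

r = 297 mm / 2 = 148.5 mm = 14.85 cm
Current RCF = 1.118 × 10⁻⁵ × 14.85 × (2990)² = 1.118 × 10⁻⁵ × 14.85 × 8,940,100 ≈ 1,484.3 × g
Target RCF = 1,484.3 − 350 = 1,134.3 × g
N² = 1,134.3 / (16.6023 × 10⁻⁵) = 6,832,186
N ≈ √6,832,186 ≈ 2,613.8

≈ 2610 RPM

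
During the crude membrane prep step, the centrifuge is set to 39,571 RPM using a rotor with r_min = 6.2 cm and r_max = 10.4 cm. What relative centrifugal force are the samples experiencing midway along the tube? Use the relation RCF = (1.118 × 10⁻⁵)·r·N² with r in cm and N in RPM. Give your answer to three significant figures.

r_avg = (6.2 + 10.4) / 2 = 8.3 cm
RCF = 1.118 × 10⁻⁵ × 8.3 × (39571)² = 1.118 × 10⁻⁵ × 8.3 × 1,565,864,041 ≈ 145,302.8 × g

RCF ≈ 145000 x g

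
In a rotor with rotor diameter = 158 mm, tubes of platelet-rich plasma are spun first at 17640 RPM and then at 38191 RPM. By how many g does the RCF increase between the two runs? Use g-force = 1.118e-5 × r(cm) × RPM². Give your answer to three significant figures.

r = 158 mm / 2 = 79 mm = 7.9 cm
RCF₁ = 1.118 × 10⁻⁵ × 7.9 × (17640)² = 1.118 × 10⁻⁵ × 7.9 × 311,169,600 ≈ 27,483.1 × g
RCF₂ = 1.118 × 10⁻⁵ × 7.9 × (38191)² = 1.118 × 10⁻⁵ × 7.9 × 1,458,552,481 ≈ 128,822.3 × g
Increase = 128,822.3 − 27,483.1 = 101,339.2

≈ 101000 g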